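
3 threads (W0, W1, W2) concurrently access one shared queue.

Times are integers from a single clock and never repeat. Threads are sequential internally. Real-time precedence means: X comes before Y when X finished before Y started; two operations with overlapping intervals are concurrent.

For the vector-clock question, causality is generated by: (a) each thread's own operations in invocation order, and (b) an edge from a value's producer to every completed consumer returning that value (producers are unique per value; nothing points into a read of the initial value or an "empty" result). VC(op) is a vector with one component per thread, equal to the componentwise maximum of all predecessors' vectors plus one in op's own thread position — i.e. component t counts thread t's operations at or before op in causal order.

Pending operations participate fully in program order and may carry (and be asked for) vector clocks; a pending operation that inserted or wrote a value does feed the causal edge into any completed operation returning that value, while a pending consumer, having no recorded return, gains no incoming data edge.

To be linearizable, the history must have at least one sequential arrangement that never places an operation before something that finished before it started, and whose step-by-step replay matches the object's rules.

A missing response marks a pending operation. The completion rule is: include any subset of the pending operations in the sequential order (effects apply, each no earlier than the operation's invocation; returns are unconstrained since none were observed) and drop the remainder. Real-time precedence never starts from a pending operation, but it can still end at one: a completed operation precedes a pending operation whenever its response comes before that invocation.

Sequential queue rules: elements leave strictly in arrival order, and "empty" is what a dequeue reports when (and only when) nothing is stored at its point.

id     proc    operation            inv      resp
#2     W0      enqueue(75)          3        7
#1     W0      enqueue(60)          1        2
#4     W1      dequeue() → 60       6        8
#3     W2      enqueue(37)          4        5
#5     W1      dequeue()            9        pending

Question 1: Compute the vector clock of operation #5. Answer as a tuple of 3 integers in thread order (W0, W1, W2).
Answer: (1, 2, 0)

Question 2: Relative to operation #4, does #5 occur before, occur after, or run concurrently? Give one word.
Answer: after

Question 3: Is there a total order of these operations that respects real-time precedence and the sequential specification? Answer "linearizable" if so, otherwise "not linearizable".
linearizable

witness order: #1, #2, #3, #4
1. #1 enqueue(60), leaving queue <60>
2. #2 enqueue(75), leaving queue <60,75>
3. #3 enqueue(37), leaving queue <60,75,37>
4. #4 dequeue() → 60, leaving queue <75,37>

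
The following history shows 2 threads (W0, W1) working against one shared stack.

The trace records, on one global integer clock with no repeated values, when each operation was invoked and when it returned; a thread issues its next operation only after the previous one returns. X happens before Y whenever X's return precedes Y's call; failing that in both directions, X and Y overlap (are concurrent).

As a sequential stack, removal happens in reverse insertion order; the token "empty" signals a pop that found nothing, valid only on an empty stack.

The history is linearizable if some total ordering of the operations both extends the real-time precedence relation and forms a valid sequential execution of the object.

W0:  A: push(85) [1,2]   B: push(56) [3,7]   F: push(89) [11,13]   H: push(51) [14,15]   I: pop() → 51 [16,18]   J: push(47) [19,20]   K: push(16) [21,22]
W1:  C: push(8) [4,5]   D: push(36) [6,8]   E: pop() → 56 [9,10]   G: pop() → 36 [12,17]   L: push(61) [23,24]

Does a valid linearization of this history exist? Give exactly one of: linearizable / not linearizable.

linearizable

one valid linearization: A, C, D, B, E, G, F, H, I, J, K, L
after step 1 (A push(85)): stack <85>
after step 2 (C push(8)): stack <85,8>
after step 3 (D push(36)): stack <85,8,36>
after step 4 (B push(56)): stack <85,8,36,56>
after step 5 (E pop() → 56): stack <85,8,36>
after step 6 (G pop() → 36): stack <85,8>
after step 7 (F push(89)): stack <85,8,89>
after step 8 (H push(51)): stack <85,8,89,51>
after step 9 (I pop() → 51): stack <85,8,89>
after step 10 (J push(47)): stack <85,8,89,47>
after step 11 (K push(16)): stack <85,8,89,47,16>
after step 12 (L push(61)): stack <85,8,89,47,16,61>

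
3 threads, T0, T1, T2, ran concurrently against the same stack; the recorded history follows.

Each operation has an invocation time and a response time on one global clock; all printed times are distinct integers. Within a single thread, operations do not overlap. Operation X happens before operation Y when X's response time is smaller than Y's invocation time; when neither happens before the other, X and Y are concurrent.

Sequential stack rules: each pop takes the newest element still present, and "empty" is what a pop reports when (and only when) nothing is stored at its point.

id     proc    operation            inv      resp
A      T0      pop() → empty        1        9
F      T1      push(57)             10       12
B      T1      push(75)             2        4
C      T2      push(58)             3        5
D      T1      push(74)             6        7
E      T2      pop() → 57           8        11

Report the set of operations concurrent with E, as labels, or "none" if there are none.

concurrent with E ([8,11]): every op whose interval crosses 8..11
A [1,9]: concurrent
B [2,4]: before
C [3,5]: before
D [6,7]: before
F [10,12]: concurrent

A, F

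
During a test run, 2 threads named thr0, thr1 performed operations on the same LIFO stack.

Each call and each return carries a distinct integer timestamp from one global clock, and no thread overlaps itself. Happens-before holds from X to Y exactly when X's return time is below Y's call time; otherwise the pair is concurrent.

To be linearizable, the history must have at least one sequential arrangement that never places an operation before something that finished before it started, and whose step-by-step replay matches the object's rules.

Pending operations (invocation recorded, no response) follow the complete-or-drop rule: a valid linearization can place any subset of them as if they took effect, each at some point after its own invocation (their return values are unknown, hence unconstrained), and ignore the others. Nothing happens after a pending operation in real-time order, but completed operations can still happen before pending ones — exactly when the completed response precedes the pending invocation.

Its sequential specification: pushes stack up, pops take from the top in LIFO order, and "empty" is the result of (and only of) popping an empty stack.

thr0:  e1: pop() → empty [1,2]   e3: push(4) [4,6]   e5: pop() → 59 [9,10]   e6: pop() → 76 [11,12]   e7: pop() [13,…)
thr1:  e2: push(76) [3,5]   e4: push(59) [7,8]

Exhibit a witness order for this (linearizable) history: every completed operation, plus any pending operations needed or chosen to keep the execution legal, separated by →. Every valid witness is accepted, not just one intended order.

e1 → e3 → e2 → e4 → e5 → e6

1. e1 pop() → empty, leaving stack <>
2. e3 push(4), leaving stack <4>
3. e2 push(76), leaving stack <4,76>
4. e4 push(59), leaving stack <4,76,59>
5. e5 pop() → 59, leaving stack <4,76>
6. e6 pop() → 76, leaving stack <4>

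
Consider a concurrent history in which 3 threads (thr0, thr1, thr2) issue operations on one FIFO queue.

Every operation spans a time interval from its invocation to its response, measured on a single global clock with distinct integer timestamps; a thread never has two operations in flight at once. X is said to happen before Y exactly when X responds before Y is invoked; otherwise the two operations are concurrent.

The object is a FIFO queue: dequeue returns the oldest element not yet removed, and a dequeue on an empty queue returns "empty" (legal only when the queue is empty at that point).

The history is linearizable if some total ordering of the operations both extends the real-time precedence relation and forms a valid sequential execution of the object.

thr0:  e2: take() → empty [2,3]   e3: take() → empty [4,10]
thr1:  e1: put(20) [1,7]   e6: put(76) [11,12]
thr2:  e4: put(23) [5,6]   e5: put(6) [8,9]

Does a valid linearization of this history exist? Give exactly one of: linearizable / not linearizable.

linearizable

witness order: e2, e3, e1, e4, e5, e6
1. e2 take() → empty, leaving queue <>
2. e3 take() → empty, leaving queue <>
3. e1 put(20), leaving queue <20>
4. e4 put(23), leaving queue <20,23>
5. e5 put(6), leaving queue <20,23,6>
6. e6 put(76), leaving queue <20,23,6,76>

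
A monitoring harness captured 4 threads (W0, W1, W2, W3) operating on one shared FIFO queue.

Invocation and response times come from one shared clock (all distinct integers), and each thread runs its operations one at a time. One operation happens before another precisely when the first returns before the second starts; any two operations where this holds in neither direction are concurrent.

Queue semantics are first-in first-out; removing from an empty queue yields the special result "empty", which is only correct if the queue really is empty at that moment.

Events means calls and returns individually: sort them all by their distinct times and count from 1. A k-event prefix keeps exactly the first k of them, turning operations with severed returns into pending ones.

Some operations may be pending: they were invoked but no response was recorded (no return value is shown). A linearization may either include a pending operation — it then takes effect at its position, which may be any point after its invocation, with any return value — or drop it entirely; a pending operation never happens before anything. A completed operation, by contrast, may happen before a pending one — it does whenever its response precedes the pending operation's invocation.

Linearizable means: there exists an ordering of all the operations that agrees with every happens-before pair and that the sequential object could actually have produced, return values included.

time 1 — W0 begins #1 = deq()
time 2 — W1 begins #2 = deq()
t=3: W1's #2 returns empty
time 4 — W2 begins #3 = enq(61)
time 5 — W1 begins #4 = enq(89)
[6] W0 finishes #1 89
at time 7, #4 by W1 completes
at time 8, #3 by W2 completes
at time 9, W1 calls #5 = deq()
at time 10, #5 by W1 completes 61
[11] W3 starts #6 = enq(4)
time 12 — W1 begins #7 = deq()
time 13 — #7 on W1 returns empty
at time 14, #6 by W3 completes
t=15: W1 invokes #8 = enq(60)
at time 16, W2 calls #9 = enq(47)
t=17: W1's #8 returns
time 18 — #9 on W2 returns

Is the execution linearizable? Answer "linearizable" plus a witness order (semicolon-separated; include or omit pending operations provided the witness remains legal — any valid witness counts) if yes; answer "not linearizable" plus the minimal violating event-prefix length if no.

linearizable — witness: #2; #4; #1; #3; #5; #7; #6; #8; #9

step 1: #2 deq() → empty — queue <>
step 2: #4 enq(89) — queue <89>
step 3: #1 deq() → 89 — queue <>
step 4: #3 enq(61) — queue <61>
step 5: #5 deq() → 61 — queue <>
step 6: #7 deq() → empty — queue <>
step 7: #6 enq(4) — queue <4>
step 8: #8 enq(60) — queue <4,60>
step 9: #9 enq(47) — queue <4,60,47>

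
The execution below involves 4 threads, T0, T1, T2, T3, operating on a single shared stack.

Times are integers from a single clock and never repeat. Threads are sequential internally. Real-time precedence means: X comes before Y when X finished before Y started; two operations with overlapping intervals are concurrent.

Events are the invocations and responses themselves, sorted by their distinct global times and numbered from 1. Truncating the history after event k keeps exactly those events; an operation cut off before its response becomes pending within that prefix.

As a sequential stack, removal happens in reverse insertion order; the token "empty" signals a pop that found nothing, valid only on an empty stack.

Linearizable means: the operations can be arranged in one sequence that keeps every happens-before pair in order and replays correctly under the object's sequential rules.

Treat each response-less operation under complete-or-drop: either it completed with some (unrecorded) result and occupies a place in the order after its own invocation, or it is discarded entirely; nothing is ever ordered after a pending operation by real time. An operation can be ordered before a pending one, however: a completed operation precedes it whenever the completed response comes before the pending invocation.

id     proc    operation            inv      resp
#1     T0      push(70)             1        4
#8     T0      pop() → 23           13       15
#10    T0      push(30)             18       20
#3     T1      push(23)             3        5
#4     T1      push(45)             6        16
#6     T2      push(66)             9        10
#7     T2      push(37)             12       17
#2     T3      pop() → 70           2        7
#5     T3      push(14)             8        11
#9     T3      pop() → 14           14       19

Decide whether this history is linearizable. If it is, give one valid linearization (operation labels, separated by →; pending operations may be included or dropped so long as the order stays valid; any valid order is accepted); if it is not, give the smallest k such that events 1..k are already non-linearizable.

not linearizable — minimal violating prefix: 15 events

already the first 15 events (up to #8's response at time 15) admit no linearization; the first 14 still do
all 12 real-time-respecting orders fail — 6 completed stack operations, no legal replay
including or dropping the 3 pending operations (#4, #7, #9) in any combination fails
one such order, #1, #2, #3, #5, #6, #8 (pending dropped), breaks at step 6 where #8 pop() → 23 is illegal
one such order, #1, #2, #3, #6, #5, #8 (pending dropped), breaks at step 6 where #8 pop() → 23 is illegal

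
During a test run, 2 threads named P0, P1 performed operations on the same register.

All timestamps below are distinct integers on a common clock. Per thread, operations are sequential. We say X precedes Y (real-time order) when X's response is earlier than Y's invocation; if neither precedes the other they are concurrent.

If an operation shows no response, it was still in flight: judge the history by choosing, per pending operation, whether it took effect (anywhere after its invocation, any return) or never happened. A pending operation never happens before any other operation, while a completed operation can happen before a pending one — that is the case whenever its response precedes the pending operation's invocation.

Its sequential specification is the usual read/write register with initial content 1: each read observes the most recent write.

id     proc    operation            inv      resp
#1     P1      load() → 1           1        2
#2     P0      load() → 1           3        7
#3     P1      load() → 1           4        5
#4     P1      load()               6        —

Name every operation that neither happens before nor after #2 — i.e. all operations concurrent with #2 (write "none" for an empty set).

#2 runs from 3 to 7; window-overlapping ops are concurrent
#1 [1,2]: before
#3 [4,5]: concurrent
#4 [6,…): concurrent

#3, #4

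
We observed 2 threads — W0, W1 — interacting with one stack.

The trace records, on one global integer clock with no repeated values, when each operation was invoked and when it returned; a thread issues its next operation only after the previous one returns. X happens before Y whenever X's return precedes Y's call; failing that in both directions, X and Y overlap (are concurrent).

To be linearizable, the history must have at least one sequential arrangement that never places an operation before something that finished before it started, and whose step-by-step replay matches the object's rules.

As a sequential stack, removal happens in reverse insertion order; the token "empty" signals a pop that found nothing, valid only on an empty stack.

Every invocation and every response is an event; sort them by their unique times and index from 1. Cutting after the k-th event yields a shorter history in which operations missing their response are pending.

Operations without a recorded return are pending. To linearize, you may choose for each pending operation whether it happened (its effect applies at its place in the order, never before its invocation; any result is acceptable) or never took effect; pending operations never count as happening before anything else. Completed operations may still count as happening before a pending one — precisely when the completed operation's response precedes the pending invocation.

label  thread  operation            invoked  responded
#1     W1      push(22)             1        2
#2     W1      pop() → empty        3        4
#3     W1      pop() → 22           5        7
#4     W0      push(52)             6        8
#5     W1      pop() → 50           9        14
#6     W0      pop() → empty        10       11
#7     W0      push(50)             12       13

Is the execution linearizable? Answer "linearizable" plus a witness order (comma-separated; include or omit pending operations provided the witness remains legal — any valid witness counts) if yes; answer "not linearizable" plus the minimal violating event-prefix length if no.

not linearizable — minimal violating prefix: 4 events

the violation lands at event 4, #2's response at time 4: events 1..3 linearize, events 1..4 do not
one real-time candidate order over the 2 completed operations — the stack replay rejects it
one such order, #1, #2, breaks at step 2 where #2 pop() → empty is illegal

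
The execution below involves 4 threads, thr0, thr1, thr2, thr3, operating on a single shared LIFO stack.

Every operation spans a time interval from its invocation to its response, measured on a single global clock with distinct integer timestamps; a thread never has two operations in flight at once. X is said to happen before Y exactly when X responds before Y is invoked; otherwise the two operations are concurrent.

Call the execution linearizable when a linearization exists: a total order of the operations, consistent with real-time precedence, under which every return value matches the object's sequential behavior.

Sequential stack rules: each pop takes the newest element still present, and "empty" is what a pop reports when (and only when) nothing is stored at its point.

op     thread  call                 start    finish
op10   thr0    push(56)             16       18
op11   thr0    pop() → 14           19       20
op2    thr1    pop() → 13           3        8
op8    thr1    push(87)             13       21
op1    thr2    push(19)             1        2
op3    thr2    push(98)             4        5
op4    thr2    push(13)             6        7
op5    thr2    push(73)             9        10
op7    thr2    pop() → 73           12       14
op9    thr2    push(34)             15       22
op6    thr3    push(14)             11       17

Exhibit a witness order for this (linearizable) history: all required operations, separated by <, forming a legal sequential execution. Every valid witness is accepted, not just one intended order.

after step 1 (op1 push(19)): stack <19>
after step 2 (op3 push(98)): stack <19,98>
after step 3 (op4 push(13)): stack <19,98,13>
after step 4 (op2 pop() → 13): stack <19,98>
after step 5 (op5 push(73)): stack <19,98,73>
after step 6 (op7 pop() → 73): stack <19,98>
after step 7 (op8 push(87)): stack <19,98,87>
after step 8 (op9 push(34)): stack <19,98,87,34>
after step 9 (op10 push(56)): stack <19,98,87,34,56>
after step 10 (op6 push(14)): stack <19,98,87,34,56,14>
after step 11 (op11 pop() → 14): stack <19,98,87,34,56>

op1 < op3 < op4 < op2 < op5 < op7 < op8 < op9 < op10 < op6 < op11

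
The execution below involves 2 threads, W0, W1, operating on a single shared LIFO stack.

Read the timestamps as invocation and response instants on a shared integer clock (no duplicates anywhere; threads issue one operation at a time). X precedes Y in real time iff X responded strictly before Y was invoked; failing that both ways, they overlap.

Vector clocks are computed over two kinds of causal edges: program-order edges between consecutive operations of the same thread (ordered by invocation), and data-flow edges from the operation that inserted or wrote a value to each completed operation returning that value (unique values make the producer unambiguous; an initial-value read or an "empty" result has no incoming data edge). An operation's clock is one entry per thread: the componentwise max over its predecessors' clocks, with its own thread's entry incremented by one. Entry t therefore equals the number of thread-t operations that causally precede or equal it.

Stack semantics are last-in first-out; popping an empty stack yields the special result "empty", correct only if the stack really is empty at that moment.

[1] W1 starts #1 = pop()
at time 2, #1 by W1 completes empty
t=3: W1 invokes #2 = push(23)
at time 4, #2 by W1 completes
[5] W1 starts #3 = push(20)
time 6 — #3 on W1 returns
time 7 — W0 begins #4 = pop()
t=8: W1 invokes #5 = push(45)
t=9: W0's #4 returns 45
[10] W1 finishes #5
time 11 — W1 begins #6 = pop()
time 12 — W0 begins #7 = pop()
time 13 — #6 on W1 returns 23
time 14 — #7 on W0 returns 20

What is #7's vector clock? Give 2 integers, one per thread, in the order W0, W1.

invoked at 1, #1 has no predecessors; its own W1 bump gives (0, 1)
VC(#2, invoked at 3): max of VC(#1)=(0, 1), then +1 on thread W1 → (0, 2)
VC(#3, invoked at 5): max of VC(#2)=(0, 2), then +1 on thread W1 → (0, 3)
VC(#5, invoked at 8): max of VC(#3)=(0, 3), then +1 on thread W1 → (0, 4)
VC(#6, invoked at 11): max of VC(#2)=(0, 2), VC(#5)=(0, 4), then +1 on thread W1 → (0, 5)
VC(#4, invoked at 7): max of VC(#5)=(0, 4), then +1 on thread W0 → (1, 4)
VC(#7, invoked at 12): max of VC(#3)=(0, 3), VC(#4)=(1, 4), then +1 on thread W0 → (2, 4)
target: VC(#7) = (2, 4)

(2, 4)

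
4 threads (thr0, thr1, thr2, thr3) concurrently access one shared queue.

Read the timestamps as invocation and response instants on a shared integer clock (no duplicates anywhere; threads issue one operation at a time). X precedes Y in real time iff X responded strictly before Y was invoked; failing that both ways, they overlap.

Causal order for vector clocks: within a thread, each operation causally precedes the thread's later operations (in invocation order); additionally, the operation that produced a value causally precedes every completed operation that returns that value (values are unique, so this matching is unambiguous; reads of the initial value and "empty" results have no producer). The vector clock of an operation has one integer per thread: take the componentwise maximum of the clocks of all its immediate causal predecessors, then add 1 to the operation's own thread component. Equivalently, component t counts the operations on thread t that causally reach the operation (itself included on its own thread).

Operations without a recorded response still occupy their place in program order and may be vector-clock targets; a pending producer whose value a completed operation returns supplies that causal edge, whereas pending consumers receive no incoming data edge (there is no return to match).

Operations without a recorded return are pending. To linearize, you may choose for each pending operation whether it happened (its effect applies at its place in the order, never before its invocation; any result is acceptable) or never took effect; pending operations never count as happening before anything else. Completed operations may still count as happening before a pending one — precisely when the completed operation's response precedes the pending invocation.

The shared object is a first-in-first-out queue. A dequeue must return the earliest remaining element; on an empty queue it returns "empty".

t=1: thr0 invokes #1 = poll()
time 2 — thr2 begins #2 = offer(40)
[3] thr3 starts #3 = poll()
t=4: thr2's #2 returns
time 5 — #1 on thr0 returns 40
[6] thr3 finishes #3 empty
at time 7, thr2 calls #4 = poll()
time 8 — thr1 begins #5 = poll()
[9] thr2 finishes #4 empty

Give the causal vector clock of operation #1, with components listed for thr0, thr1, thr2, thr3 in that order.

(1, 0, 1, 0)

#3, invoked 3, has no incoming edges; only thr3's bump applies → (0, 0, 0, 1)
#2, invoked 2, has no incoming edges; only thr2's bump applies → (0, 0, 1, 0)
#5, invoked 8, has no incoming edges; only thr1's bump applies → (0, 1, 0, 0)
merge at #4 (invoked 7): VC(#2)=(0, 0, 1, 0), own-thread bump on thr2 → (0, 0, 2, 0)
merge at #1 (invoked 1): VC(#2)=(0, 0, 1, 0), own-thread bump on thr0 → (1, 0, 1, 0)
target: VC(#1) = (1, 0, 1, 0)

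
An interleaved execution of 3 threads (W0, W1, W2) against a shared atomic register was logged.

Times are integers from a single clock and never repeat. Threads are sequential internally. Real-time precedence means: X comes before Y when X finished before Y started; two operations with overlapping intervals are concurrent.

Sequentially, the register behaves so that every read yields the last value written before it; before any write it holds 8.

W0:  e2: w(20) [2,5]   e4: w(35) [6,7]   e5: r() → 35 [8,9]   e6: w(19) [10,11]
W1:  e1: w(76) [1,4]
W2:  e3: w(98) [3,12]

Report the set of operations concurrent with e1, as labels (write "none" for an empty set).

e2, e3

e1 runs from 1 to 4; window-overlapping ops are concurrent
e2 [2,5]: concurrent
e3 [3,12]: concurrent
e4 [6,7]: after
e5 [8,9]: after
e6 [10,11]: after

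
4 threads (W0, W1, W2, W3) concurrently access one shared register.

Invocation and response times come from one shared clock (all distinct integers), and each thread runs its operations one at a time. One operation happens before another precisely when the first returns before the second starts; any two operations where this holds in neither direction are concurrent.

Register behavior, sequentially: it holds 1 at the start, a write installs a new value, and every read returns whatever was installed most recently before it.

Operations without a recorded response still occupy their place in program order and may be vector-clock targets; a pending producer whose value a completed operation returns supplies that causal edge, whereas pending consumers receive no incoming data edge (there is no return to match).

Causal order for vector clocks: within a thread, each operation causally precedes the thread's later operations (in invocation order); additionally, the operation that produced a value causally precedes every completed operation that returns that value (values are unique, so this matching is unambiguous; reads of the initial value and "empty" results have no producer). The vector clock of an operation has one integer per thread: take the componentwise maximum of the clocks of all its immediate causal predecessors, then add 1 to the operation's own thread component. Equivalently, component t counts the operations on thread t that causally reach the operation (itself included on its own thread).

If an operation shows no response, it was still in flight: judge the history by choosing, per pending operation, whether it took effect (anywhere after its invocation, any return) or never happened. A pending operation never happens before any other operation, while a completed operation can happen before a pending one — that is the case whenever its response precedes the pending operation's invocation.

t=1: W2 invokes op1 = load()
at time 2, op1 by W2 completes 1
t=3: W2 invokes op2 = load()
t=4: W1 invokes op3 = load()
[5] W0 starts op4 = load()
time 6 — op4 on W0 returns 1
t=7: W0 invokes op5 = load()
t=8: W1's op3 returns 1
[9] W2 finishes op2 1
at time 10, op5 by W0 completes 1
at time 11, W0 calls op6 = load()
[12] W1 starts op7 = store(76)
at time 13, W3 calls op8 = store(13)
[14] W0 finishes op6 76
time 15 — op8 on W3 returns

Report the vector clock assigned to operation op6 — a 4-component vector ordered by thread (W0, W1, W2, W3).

(3, 2, 0, 0)

invoked at 13, op8 has no predecessors; its own W3 bump gives (0, 0, 0, 1)
invoked at 1, op1 has no predecessors; its own W2 bump gives (0, 0, 1, 0)
invoked at 4, op3 has no predecessors; its own W1 bump gives (0, 1, 0, 0)
invoked at 5, op4 has no predecessors; its own W0 bump gives (1, 0, 0, 0)
VC(op2, invoked at 3): max of VC(op1)=(0, 0, 1, 0), then +1 on thread W2 → (0, 0, 2, 0)
VC(op7, invoked at 12): max of VC(op3)=(0, 1, 0, 0), then +1 on thread W1 → (0, 2, 0, 0)
VC(op5, invoked at 7): max of VC(op4)=(1, 0, 0, 0), then +1 on thread W0 → (2, 0, 0, 0)
VC(op6, invoked at 11): max of VC(op5)=(2, 0, 0, 0), VC(op7)=(0, 2, 0, 0), then +1 on thread W0 → (3, 2, 0, 0)
target: VC(op6) = (3, 2, 0, 0)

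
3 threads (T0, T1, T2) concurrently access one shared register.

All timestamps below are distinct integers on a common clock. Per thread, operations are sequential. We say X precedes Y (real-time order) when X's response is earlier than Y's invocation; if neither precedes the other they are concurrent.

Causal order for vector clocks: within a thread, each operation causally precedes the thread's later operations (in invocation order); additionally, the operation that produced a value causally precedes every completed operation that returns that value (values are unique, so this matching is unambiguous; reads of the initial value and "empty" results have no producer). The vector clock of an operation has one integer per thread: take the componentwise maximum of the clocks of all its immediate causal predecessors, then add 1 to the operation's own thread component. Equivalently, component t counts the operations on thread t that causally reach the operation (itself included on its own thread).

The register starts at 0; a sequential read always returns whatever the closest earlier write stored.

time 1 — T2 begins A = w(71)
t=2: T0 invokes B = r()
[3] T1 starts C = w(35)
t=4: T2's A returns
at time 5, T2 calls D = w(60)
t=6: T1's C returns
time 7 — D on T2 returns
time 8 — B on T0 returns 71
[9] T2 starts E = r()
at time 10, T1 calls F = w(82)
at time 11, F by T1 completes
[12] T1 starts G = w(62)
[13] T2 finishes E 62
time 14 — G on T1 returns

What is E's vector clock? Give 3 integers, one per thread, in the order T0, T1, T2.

A, invoked 1, has no incoming edges; only T2's bump applies → (0, 0, 1)
C, invoked 3, has no incoming edges; only T1's bump applies → (0, 1, 0)
merge at D (invoked 5): VC(A)=(0, 0, 1), own-thread bump on T2 → (0, 0, 2)
merge at F (invoked 10): VC(C)=(0, 1, 0), own-thread bump on T1 → (0, 2, 0)
merge at B (invoked 2): VC(A)=(0, 0, 1), own-thread bump on T0 → (1, 0, 1)
merge at G (invoked 12): VC(F)=(0, 2, 0), own-thread bump on T1 → (0, 3, 0)
merge at E (invoked 9): VC(D)=(0, 0, 2), VC(G)=(0, 3, 0), own-thread bump on T2 → (0, 3, 3)
target: VC(E) = (0, 3, 3)

(0, 3, 3)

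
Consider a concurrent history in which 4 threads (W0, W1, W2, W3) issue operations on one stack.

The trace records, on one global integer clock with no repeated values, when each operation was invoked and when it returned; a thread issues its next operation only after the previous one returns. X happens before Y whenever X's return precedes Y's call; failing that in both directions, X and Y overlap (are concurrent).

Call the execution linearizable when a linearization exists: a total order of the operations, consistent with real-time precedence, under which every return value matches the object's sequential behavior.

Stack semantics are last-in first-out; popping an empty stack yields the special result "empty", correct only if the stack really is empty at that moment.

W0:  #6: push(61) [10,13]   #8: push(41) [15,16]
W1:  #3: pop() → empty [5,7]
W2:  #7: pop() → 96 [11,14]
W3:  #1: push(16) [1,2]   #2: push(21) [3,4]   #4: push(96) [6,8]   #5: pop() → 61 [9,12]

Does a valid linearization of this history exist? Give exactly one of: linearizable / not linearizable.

already the first 7 events (up to #3's response at time 7) admit no linearization; the first 6 still do
a single order respects real time; the 3 completed stack operations fail replay along it
including or dropping the 1 pending operation (#4) in any combination fails
take #1, #2, #3 (pending dropped): step 3 already fails, because #3 pop() → empty cannot occur there

not linearizable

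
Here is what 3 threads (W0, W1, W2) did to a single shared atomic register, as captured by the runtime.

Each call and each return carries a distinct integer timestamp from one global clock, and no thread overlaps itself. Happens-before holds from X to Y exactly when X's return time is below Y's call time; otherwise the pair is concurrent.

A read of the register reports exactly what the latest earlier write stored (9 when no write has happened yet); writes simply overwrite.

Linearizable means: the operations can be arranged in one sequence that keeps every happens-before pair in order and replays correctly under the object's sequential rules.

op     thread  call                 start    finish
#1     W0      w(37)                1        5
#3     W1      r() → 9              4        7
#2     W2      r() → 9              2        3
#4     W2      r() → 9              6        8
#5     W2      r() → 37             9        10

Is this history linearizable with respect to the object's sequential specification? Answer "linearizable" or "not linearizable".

events 1..7 are fine; event 8 — the response of #4 at time 8 — makes the prefix non-linearizable
4 completed operations, 5 real-time-consistent orders — every atomic register replay fails
e.g. #1, #2, #3, #4: illegal at step 2, since #2 r() → 9 cannot apply there
e.g. #1, #2, #4, #3: illegal at step 2, since #2 r() → 9 cannot apply there

not linearizable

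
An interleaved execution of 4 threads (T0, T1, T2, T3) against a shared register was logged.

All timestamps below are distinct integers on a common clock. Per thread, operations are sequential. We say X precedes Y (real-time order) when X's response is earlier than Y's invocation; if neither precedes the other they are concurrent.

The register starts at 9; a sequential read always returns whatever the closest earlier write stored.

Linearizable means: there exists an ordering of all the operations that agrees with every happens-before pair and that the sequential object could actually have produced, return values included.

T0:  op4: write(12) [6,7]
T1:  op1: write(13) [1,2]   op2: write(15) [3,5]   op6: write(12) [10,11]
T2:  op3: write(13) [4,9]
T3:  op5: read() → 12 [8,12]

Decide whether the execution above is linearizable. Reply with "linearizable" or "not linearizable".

a witness: op1, op2, op3, op4, op5, op6
step 1: op1 write(13) — value 13
step 2: op2 write(15) — value 15
step 3: op3 write(13) — value 13
step 4: op4 write(12) — value 12
step 5: op5 read() → 12 — value 12
step 6: op6 write(12) — value 12

linearizable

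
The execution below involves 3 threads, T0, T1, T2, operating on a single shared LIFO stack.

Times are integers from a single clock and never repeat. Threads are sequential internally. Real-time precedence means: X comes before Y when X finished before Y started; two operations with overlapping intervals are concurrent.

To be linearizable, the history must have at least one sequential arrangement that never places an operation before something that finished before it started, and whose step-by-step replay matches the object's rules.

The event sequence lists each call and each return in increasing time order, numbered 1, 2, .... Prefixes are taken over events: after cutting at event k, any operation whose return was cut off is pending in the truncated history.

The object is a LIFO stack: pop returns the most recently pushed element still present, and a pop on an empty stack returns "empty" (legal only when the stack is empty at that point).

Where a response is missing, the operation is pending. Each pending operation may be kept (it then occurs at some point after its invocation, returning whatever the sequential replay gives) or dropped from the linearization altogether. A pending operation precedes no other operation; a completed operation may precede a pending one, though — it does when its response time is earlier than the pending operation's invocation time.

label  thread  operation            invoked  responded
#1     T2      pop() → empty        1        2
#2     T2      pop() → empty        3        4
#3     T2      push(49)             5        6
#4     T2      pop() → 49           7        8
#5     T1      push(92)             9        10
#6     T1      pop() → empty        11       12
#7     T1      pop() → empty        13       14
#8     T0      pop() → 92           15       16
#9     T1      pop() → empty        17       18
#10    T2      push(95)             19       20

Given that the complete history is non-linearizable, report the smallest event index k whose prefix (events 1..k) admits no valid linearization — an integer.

a valid linearization of events 1..11 exists, for instance #1, #2, #3, #4, #5:
after step 1 (#1 pop() → empty): stack <>
after step 2 (#2 pop() → empty): stack <>
after step 3 (#3 push(49)): stack <49>
after step 4 (#4 pop() → 49): stack <>
after step 5 (#5 push(92)): stack <92>
include event 12 — #6 responding at 12 — and every candidate order breaks
for example #1, #2, #3, #4, #5, #6 fails at step 6: #6 pop() → empty is not legal there

12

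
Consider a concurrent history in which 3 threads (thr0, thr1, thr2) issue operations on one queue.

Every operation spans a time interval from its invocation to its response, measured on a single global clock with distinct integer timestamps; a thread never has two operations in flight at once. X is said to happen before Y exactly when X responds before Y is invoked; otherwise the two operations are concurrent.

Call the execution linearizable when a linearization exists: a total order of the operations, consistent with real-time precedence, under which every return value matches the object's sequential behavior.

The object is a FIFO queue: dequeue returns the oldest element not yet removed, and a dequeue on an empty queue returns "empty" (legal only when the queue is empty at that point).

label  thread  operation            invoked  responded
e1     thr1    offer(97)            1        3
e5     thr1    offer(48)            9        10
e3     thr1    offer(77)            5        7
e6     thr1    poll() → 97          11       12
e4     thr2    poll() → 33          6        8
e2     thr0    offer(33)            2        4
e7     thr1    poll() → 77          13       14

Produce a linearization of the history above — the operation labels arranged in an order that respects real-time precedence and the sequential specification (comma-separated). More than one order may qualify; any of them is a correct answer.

e2, e1, e3, e4, e5, e6, e7

after step 1 (e2 offer(33)): queue <33>
after step 2 (e1 offer(97)): queue <33,97>
after step 3 (e3 offer(77)): queue <33,97,77>
after step 4 (e4 poll() → 33): queue <97,77>
after step 5 (e5 offer(48)): queue <97,77,48>
after step 6 (e6 poll() → 97): queue <77,48>
after step 7 (e7 poll() → 77): queue <48>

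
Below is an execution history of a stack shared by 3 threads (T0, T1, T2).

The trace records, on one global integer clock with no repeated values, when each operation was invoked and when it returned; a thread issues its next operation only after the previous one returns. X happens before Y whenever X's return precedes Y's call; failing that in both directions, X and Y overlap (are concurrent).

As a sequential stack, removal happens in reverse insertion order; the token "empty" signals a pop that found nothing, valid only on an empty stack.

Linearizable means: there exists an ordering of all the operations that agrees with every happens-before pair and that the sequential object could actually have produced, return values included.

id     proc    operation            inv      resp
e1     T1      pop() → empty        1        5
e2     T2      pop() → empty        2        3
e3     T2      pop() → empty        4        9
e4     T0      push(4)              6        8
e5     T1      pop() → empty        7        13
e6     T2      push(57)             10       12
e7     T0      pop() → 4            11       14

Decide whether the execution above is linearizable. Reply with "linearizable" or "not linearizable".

witness order: e1, e2, e3, e4, e7, e5, e6
after step 1 (e1 pop() → empty): stack <>
after step 2 (e2 pop() → empty): stack <>
after step 3 (e3 pop() → empty): stack <>
after step 4 (e4 push(4)): stack <4>
after step 5 (e7 pop() → 4): stack <>
after step 6 (e5 pop() → empty): stack <>
after step 7 (e6 push(57)): stack <57>

linearizable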